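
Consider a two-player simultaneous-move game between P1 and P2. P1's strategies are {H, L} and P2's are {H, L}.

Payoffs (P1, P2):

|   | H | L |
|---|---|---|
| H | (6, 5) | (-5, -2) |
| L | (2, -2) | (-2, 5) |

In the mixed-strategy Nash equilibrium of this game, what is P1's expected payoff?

-2/7

First find q, the probability P2 plays H, from P1's indifference between H and L: 6q − 5(1−q) = 2q − 2(1−q), giving q = 3/7.
Since P1 is indifferent in equilibrium, P1's expected payoff equals the payoff from either row against (3/7, 4/7). Using H: 6(3/7) − 5(4/7) = -2/7.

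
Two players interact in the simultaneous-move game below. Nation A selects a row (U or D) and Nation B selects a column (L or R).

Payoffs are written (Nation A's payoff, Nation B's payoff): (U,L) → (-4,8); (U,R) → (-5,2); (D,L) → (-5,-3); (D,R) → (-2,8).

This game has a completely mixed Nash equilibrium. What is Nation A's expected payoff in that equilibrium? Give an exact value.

-17/4

First find y, the probability Nation B plays L, from Nation A's indifference between U and D: −4y − 5(1−y) = −5y − 2(1−y), giving y = 3/4.
Since Nation A is indifferent in equilibrium, Nation A's expected payoff equals the payoff from either row against (3/4, 1/4). Using U: −4(3/4) − 5(1/4) = -17/4.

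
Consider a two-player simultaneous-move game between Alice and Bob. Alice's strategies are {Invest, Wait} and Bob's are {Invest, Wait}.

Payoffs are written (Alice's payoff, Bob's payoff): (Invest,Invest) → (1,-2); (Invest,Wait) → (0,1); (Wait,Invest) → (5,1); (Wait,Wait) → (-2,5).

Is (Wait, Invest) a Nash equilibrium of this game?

At (Wait, Invest), Alice earns 5; switching to Invest would give 1, so Alice has no profitable deviation.
Bob earns 1; switching to Wait would give 5, so Bob would deviate.
Since at least one player can profitably deviate, this is not a Nash equilibrium.

No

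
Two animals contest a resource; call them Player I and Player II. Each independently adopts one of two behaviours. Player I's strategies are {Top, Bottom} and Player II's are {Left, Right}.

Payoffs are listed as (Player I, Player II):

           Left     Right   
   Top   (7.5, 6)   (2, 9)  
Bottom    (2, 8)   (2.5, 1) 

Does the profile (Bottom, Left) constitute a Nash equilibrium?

No

At (Bottom, Left), Player I earns 2; switching to Top would give 7.5, so Player I would deviate.
Player II earns 8; switching to Right would give 1, so Player II has no profitable deviation.
Since at least one player can profitably deviate, this is not a Nash equilibrium.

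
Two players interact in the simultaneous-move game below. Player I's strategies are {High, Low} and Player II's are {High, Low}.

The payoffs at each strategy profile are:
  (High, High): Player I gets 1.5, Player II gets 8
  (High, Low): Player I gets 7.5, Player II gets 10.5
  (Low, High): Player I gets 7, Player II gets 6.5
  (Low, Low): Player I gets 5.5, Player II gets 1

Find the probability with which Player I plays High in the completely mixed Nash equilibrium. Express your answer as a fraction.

Let x be the probability that Player I plays High. In a completely mixed equilibrium, Player II must be indifferent between High and Low.
Player II's expected payoff from High is 8x + 6.5(1−x); from Low it is 10.5x + (1−x).
Setting these equal: 1.5x + 6.5 = 9.5x + 1, so x = 11/16.

11/16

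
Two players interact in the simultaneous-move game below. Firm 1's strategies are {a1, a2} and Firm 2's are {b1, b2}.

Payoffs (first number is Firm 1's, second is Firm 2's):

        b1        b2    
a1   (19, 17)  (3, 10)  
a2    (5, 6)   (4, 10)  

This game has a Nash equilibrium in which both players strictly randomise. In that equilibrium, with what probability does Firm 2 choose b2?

14/15

Let q be the probability that Firm 2 plays b1. In a completely mixed equilibrium, Firm 1 must be indifferent between a1 and a2.
Firm 1's expected payoff from a1 is 19q + 3(1−q); from a2 it is 5q + 4(1−q).
Setting these equal: 16q + 3 = q + 4, so q = 1/15.
Therefore Firm 2 plays b2 with probability 1 − 1/15 = 14/15.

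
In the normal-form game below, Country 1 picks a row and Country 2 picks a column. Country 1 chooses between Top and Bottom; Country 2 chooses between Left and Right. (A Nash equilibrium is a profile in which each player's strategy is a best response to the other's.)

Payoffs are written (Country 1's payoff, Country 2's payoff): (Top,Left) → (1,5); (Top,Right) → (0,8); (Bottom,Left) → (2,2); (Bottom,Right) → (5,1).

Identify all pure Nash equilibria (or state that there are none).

(Top, Left): Country 1 prefers Bottom (2 > 1); Country 2 prefers Right (8 > 5) — not an equilibrium.
(Top, Right): Country 1 prefers Bottom (5 > 0) — not an equilibrium.
(Bottom, Left): Country 1 gets 2 ≥ 1 from Top, and Country 2 gets 2 ≥ 1 from Right — Nash equilibrium.
(Bottom, Right): Country 2 prefers Left (2 > 1) — not an equilibrium.

(Bottom, Left)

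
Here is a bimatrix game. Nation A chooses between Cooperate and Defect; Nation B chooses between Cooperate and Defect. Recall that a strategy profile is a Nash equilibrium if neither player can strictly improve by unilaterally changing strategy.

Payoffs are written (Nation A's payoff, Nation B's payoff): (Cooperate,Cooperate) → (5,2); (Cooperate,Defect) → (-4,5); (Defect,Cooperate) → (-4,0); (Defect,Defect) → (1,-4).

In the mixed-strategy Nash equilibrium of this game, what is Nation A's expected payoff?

First find q, the probability Nation B plays Cooperate, from Nation A's indifference between Cooperate and Defect: 5q − 4(1−q) = −4q + (1−q), giving q = 5/14.
Since Nation A is indifferent in equilibrium, Nation A's expected payoff equals the payoff from either row against (5/14, 9/14). Using Cooperate: 5(5/14) − 4(9/14) = -11/14.

-11/14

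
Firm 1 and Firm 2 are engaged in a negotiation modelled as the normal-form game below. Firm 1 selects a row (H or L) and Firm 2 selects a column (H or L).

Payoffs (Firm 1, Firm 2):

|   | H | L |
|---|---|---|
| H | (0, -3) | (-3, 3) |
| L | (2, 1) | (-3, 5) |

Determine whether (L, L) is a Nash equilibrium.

Yes

At (L, L), Firm 1 earns -3; switching to H would give -3, so Firm 1 has no profitable deviation.
Firm 2 earns 5; switching to H would give 1, so Firm 2 has no profitable deviation.
Neither player can gain by a unilateral deviation, so this profile is a Nash equilibrium.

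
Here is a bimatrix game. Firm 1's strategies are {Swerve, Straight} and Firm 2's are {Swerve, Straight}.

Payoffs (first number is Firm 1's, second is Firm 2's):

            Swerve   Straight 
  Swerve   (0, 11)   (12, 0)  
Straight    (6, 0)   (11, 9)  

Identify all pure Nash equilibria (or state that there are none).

none

(Swerve, Swerve): Firm 1 prefers Straight (6 > 0) — not an equilibrium.
(Swerve, Straight): Firm 2 prefers Swerve (11 > 0) — not an equilibrium.
(Straight, Swerve): Firm 2 prefers Straight (9 > 0) — not an equilibrium.
(Straight, Straight): Firm 1 prefers Swerve (12 > 11) — not an equilibrium.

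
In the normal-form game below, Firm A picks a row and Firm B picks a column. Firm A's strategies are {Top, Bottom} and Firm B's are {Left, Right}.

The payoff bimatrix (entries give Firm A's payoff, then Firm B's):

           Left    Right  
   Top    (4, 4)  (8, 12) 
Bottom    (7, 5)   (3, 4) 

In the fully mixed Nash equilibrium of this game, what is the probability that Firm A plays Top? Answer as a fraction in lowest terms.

Let x be the probability that Firm A plays Top. In a completely mixed equilibrium, Firm B must be indifferent between Left and Right.
Firm B's expected payoff from Left is 4x + 5(1−x); from Right it is 12x + 4(1−x).
Setting these equal: −x + 5 = 8x + 4, so x = 1/9.

1/9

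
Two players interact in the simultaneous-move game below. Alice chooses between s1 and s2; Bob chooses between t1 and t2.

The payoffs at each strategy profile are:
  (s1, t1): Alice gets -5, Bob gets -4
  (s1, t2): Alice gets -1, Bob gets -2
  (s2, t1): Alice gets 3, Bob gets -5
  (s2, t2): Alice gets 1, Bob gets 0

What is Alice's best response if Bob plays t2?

Against t2, Alice earns -1 from s1 and 1 from s2.
So s2 is the best response.

s2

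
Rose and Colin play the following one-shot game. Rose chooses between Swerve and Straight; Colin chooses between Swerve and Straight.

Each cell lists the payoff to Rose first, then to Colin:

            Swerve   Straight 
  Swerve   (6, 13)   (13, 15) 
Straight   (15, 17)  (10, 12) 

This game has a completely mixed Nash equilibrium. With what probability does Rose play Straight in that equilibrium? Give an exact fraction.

Let r be the probability that Rose plays Swerve. In a completely mixed equilibrium, Colin must be indifferent between Swerve and Straight.
Colin's expected payoff from Swerve is 13r + 17(1−r); from Straight it is 15r + 12(1−r).
Setting these equal: −4r + 17 = 3r + 12, so r = 5/7.
Therefore Rose plays Straight with probability 1 − 5/7 = 2/7.

2/7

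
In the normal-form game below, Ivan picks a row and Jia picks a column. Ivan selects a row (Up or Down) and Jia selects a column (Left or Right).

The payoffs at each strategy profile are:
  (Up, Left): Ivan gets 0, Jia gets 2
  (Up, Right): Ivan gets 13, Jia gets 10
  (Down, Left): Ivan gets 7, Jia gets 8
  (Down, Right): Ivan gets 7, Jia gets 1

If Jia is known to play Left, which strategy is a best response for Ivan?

Down

Against Left, Ivan earns 0 from Up and 7 from Down.
So Down is the best response.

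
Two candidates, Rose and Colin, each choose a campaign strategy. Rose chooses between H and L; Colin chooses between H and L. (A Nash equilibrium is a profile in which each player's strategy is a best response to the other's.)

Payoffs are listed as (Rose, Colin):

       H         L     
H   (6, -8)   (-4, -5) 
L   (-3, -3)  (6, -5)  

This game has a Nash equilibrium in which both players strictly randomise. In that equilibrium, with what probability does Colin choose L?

Let q be the probability that Colin plays H. In a completely mixed equilibrium, Rose must be indifferent between H and L.
Rose's expected payoff from H is 6q − 4(1−q); from L it is −3q + 6(1−q).
Setting these equal: 10q − 4 = −9q + 6, so q = 10/19.
Therefore Colin plays L with probability 1 − 10/19 = 9/19.

9/19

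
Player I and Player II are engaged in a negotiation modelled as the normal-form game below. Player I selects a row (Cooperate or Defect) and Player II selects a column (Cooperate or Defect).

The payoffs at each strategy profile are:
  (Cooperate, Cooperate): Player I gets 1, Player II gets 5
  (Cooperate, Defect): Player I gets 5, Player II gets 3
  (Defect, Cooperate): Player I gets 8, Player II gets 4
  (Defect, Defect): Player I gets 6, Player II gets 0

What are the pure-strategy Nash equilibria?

(Defect, Cooperate)

(Cooperate, Cooperate): Player I prefers Defect (8 > 1) — not an equilibrium.
(Cooperate, Defect): Player I prefers Defect (6 > 5); Player II prefers Cooperate (5 > 3) — not an equilibrium.
(Defect, Cooperate): Player I gets 8 ≥ 1 from Cooperate, and Player II gets 4 ≥ 0 from Defect — Nash equilibrium.
(Defect, Defect): Player II prefers Cooperate (4 > 0) — not an equilibrium.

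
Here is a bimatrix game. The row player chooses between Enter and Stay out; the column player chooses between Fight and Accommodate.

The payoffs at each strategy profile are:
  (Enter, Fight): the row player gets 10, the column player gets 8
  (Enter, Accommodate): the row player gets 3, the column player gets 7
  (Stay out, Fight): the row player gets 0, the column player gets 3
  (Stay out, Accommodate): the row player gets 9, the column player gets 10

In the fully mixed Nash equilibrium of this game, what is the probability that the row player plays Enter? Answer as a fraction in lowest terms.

7/8

Let r be the probability that the row player plays Enter. In a completely mixed equilibrium, the column player must be indifferent between Fight and Accommodate.
The column player's expected payoff from Fight is 8r + 3(1−r); from Accommodate it is 7r + 10(1−r).
Setting these equal: 5r + 3 = −3r + 10, so r = 7/8.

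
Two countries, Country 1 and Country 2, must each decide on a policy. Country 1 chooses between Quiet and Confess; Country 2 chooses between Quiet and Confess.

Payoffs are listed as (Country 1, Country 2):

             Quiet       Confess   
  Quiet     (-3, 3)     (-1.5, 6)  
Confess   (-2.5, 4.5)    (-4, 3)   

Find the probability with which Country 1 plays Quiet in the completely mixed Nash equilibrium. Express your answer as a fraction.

1/3

Let x be the probability that Country 1 plays Quiet. In a completely mixed equilibrium, Country 2 must be indifferent between Quiet and Confess.
Country 2's expected payoff from Quiet is 3x + 4.5(1−x); from Confess it is 6x + 3(1−x).
Setting these equal: −1.5x + 4.5 = 3x + 3, so x = 1/3.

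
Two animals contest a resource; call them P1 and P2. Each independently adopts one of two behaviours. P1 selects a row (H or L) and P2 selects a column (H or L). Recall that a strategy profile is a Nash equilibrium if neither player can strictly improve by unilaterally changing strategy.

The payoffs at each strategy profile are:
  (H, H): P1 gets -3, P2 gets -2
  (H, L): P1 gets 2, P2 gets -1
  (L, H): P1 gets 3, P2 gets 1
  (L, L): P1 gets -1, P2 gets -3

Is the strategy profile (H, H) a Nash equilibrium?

No

At (H, H), P1 earns -3; switching to L would give 3, so P1 would deviate.
P2 earns -2; switching to L would give -1, so P2 would deviate.
Since at least one player can profitably deviate, this is not a Nash equilibrium.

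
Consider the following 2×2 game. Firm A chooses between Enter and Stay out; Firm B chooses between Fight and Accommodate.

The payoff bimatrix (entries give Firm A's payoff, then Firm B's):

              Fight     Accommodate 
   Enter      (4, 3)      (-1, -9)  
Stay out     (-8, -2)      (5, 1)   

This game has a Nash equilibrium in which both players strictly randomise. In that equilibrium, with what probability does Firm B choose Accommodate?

2/3

Let c be the probability that Firm B plays Fight. In a completely mixed equilibrium, Firm A must be indifferent between Enter and Stay out.
Firm A's expected payoff from Enter is 4c − (1−c); from Stay out it is −8c + 5(1−c).
Setting these equal: 5c − 1 = −13c + 5, so c = 1/3.
Therefore Firm B plays Accommodate with probability 1 − 1/3 = 2/3.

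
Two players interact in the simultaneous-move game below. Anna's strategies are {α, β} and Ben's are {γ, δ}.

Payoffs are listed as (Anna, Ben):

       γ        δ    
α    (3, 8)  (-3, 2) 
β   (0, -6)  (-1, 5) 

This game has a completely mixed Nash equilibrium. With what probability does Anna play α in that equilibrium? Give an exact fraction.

11/17

Let p be the probability that Anna plays α. In a completely mixed equilibrium, Ben must be indifferent between γ and δ.
Ben's expected payoff from γ is 8p − 6(1−p); from δ it is 2p + 5(1−p).
Setting these equal: 14p − 6 = −3p + 5, so p = 11/17.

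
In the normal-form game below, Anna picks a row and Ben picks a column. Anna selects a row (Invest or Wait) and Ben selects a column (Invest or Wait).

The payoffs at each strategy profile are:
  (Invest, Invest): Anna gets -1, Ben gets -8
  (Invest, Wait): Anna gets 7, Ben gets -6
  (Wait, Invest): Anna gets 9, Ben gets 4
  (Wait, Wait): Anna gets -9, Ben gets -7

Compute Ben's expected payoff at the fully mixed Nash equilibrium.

-80/13

First find x, the probability Anna plays Invest, from Ben's indifference between Invest and Wait: −8x + 4(1−x) = −6x − 7(1−x), giving x = 11/13.
Since Ben is indifferent in equilibrium, Ben's expected payoff equals the payoff from either column against (11/13, 2/13). Using Invest: −8(11/13) + 4(2/13) = -80/13.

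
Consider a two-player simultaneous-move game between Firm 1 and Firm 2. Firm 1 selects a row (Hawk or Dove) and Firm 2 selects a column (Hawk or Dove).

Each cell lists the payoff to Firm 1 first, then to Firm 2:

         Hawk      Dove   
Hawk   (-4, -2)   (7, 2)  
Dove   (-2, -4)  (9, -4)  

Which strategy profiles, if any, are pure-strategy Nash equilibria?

(Dove, Hawk) and (Dove, Dove)

(Hawk, Hawk): Firm 1 prefers Dove (-2 > -4); Firm 2 prefers Dove (2 > -2) — not an equilibrium.
(Hawk, Dove): Firm 1 prefers Dove (9 > 7) — not an equilibrium.
(Dove, Hawk): Firm 1 gets -2 ≥ -4 from Hawk, and Firm 2 gets -4 ≥ -4 from Dove — Nash equilibrium.
(Dove, Dove): Firm 1 gets 9 ≥ 7 from Hawk, and Firm 2 gets -4 ≥ -4 from Hawk — Nash equilibrium.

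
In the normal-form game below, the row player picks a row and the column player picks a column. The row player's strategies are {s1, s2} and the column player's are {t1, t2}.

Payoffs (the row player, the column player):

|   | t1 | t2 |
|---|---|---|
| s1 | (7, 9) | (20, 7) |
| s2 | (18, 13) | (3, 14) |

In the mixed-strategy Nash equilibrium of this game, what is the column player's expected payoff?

First find p, the probability the row player plays s1, from the column player's indifference between t1 and t2: 9p + 13(1−p) = 7p + 14(1−p), giving p = 1/3.
Since the column player is indifferent in equilibrium, the column player's expected payoff equals the payoff from either column against (1/3, 2/3). Using t1: 9(1/3) + 13(2/3) = 35/3.

35/3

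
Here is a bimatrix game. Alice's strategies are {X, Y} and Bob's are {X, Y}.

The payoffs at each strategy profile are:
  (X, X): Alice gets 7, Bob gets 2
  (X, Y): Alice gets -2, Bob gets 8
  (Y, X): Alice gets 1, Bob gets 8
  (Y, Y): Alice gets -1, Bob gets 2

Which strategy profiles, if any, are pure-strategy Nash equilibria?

(X, X): Bob prefers Y (8 > 2) — not an equilibrium.
(X, Y): Alice prefers Y (-1 > -2) — not an equilibrium.
(Y, X): Alice prefers X (7 > 1) — not an equilibrium.
(Y, Y): Bob prefers X (8 > 2) — not an equilibrium.

none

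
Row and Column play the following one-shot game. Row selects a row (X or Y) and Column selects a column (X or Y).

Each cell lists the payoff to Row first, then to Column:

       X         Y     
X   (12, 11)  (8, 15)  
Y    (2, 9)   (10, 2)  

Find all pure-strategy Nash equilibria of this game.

none

(X, X): Column prefers Y (15 > 11) — not an equilibrium.
(X, Y): Row prefers Y (10 > 8) — not an equilibrium.
(Y, X): Row prefers X (12 > 2) — not an equilibrium.
(Y, Y): Column prefers X (9 > 2) — not an equilibrium.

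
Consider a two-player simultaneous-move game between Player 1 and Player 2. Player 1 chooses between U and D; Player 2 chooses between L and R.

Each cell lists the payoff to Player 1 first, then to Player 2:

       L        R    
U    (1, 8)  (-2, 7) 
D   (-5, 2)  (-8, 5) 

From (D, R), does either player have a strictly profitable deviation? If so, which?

Player 1 at (D, R) earns -8; deviating to U yields -2 — a strict improvement.
Player 2 earns 5; deviating to L yields 2 — not better.
Only Player 1 has a strictly profitable deviation.

Player 1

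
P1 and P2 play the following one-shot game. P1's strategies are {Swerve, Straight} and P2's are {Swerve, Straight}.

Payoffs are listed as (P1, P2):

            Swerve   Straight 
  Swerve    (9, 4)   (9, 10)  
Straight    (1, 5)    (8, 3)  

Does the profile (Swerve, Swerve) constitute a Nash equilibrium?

No

At (Swerve, Swerve), P1 earns 9; switching to Straight would give 1, so P1 has no profitable deviation.
P2 earns 4; switching to Straight would give 10, so P2 would deviate.
Since at least one player can profitably deviate, this is not a Nash equilibrium.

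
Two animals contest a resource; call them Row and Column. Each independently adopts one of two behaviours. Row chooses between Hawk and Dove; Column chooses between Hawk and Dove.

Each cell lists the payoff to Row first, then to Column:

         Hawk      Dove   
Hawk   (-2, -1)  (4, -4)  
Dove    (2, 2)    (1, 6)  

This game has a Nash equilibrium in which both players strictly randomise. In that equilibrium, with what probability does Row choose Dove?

3/7

Let x be the probability that Row plays Hawk. In a completely mixed equilibrium, Column must be indifferent between Hawk and Dove.
Column's expected payoff from Hawk is −x + 2(1−x); from Dove it is −4x + 6(1−x).
Setting these equal: −3x + 2 = −10x + 6, so x = 4/7.
Therefore Row plays Dove with probability 1 − 4/7 = 3/7.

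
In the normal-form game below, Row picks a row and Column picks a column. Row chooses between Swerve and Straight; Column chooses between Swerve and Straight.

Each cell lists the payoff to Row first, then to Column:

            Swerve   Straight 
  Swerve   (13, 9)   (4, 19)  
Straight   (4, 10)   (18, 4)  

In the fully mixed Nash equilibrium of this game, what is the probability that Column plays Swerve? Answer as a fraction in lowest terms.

Let c be the probability that Column plays Swerve. In a completely mixed equilibrium, Row must be indifferent between Swerve and Straight.
Row's expected payoff from Swerve is 13c + 4(1−c); from Straight it is 4c + 18(1−c).
Setting these equal: 9c + 4 = −14c + 18, so c = 14/23.

14/23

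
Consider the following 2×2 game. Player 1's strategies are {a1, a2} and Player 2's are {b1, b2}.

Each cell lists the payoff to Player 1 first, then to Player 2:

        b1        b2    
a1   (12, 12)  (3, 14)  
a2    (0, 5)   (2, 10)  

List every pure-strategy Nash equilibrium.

(a1, b2)

(a1, b1): Player 2 prefers b2 (14 > 12) — not an equilibrium.
(a1, b2): Player 1 gets 3 ≥ 2 from a2, and Player 2 gets 14 ≥ 12 from b1 — Nash equilibrium.
(a2, b1): Player 1 prefers a1 (12 > 0); Player 2 prefers b2 (10 > 5) — not an equilibrium.
(a2, b2): Player 1 prefers a1 (3 > 2) — not an equilibrium.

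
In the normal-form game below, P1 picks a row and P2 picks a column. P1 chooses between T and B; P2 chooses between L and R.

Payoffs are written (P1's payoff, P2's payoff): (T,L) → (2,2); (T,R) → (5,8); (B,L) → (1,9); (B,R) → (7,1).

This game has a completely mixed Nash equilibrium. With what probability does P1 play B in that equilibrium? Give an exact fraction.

3/7

Let x be the probability that P1 plays T. In a completely mixed equilibrium, P2 must be indifferent between L and R.
P2's expected payoff from L is 2x + 9(1−x); from R it is 8x + (1−x).
Setting these equal: −7x + 9 = 7x + 1, so x = 4/7.
Therefore P1 plays B with probability 1 − 4/7 = 3/7.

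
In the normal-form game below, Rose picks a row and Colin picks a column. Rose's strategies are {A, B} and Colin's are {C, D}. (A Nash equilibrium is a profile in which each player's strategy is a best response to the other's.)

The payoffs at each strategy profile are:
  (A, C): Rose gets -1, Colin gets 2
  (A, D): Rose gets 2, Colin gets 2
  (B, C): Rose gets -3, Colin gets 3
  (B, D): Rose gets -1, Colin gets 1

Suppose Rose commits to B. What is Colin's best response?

C

Against B, Colin earns 3 from C and 1 from D.
So C is the best response.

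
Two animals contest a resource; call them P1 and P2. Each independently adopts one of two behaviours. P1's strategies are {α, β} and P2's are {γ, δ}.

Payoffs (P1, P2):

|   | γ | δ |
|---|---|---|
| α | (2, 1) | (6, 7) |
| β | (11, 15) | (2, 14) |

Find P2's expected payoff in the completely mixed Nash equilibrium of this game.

13

First find x, the probability P1 plays α, from P2's indifference between γ and δ: x + 15(1−x) = 7x + 14(1−x), giving x = 1/7.
Since P2 is indifferent in equilibrium, P2's expected payoff equals the payoff from either column against (1/7, 6/7). Using γ: (1/7) + 15(6/7) = 13.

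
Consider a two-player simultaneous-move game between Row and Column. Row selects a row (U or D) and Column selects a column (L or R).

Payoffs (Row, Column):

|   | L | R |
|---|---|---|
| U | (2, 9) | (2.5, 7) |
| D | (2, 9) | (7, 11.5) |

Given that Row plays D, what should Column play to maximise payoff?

R

Against D, Column earns 9 from L and 11.5 from R.
So R is the best response.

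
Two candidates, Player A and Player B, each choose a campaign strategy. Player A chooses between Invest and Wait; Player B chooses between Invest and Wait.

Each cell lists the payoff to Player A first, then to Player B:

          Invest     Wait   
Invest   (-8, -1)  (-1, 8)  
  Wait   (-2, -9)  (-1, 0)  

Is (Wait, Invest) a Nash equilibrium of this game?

At (Wait, Invest), Player A earns -2; switching to Invest would give -8, so Player A has no profitable deviation.
Player B earns -9; switching to Wait would give 0, so Player B would deviate.
Since at least one player can profitably deviate, this is not a Nash equilibrium.

No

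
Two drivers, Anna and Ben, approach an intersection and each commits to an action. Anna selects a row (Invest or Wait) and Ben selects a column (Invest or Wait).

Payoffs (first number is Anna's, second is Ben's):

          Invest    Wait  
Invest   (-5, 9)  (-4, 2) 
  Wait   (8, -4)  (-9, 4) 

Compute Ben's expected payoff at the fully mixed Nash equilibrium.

First find p, the probability Anna plays Invest, from Ben's indifference between Invest and Wait: 9p − 4(1−p) = 2p + 4(1−p), giving p = 8/15.
Since Ben is indifferent in equilibrium, Ben's expected payoff equals the payoff from either column against (8/15, 7/15). Using Invest: 9(8/15) − 4(7/15) = 44/15.

44/15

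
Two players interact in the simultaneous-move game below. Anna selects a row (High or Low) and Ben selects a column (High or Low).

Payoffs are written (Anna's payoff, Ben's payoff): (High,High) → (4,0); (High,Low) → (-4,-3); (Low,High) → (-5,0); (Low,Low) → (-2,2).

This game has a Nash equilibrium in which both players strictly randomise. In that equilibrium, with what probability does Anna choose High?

Let x be the probability that Anna plays High. In a completely mixed equilibrium, Ben must be indifferent between High and Low.
Ben's expected payoff from High is 0; from Low it is −3x + 2(1−x).
Setting these equal: 0 = −5x + 2, so x = 2/5.

2/5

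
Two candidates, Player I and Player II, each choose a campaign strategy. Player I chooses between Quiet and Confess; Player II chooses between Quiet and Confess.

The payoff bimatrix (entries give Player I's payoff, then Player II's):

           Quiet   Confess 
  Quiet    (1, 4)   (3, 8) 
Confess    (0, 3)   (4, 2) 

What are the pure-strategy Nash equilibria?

(Quiet, Quiet): Player II prefers Confess (8 > 4) — not an equilibrium.
(Quiet, Confess): Player I prefers Confess (4 > 3) — not an equilibrium.
(Confess, Quiet): Player I prefers Quiet (1 > 0) — not an equilibrium.
(Confess, Confess): Player II prefers Quiet (3 > 2) — not an equilibrium.

none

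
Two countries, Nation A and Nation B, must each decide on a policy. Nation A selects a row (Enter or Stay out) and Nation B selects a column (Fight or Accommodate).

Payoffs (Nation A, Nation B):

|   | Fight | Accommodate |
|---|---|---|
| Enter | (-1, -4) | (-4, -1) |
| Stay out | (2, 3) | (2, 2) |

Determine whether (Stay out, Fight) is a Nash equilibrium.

Yes

At (Stay out, Fight), Nation A earns 2; switching to Enter would give -1, so Nation A has no profitable deviation.
Nation B earns 3; switching to Accommodate would give 2, so Nation B has no profitable deviation.
Neither player can gain by a unilateral deviation, so this profile is a Nash equilibrium.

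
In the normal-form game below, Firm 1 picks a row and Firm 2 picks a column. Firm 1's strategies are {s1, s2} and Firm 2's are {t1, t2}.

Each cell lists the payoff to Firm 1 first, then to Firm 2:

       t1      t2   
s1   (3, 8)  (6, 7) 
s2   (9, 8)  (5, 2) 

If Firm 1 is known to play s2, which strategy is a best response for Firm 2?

t1

Against s2, Firm 2 earns 8 from t1 and 2 from t2.
So t1 is the best response.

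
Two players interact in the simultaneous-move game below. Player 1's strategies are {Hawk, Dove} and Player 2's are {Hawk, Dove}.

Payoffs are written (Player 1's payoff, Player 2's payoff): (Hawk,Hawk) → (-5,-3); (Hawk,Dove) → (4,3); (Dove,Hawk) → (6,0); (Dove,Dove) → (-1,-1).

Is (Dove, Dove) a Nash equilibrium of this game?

No

At (Dove, Dove), Player 1 earns -1; switching to Hawk would give 4, so Player 1 would deviate.
Player 2 earns -1; switching to Hawk would give 0, so Player 2 would deviate.
Since at least one player can profitably deviate, this is not a Nash equilibrium.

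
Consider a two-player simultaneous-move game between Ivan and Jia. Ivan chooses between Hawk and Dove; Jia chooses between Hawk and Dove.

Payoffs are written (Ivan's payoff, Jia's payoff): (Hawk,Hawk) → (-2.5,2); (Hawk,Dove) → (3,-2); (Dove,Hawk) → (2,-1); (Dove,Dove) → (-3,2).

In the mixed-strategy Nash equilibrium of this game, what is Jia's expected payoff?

2/7

First find p, the probability Ivan plays Hawk, from Jia's indifference between Hawk and Dove: 2p − (1−p) = −2p + 2(1−p), giving p = 3/7.
Since Jia is indifferent in equilibrium, Jia's expected payoff equals the payoff from either column against (3/7, 4/7). Using Hawk: 2(3/7) − (4/7) = 2/7.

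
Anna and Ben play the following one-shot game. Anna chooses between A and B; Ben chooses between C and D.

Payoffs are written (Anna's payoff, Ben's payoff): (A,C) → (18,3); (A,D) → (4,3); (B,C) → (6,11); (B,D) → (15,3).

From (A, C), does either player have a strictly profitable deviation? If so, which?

Neither

Anna at (A, C) earns 18; deviating to B yields 6 — not better.
Ben earns 3; deviating to D yields 3 — not better.
Neither player can strictly improve; the profile is a Nash equilibrium.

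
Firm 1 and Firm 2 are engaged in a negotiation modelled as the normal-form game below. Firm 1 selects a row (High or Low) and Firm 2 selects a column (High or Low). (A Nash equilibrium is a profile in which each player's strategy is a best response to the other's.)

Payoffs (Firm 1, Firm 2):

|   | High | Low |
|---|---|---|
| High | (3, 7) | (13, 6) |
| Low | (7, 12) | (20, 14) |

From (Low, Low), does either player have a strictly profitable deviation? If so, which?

Neither

Firm 1 at (Low, Low) earns 20; deviating to High yields 13 — not better.
Firm 2 earns 14; deviating to High yields 12 — not better.
Neither player can strictly improve; the profile is a Nash equilibrium.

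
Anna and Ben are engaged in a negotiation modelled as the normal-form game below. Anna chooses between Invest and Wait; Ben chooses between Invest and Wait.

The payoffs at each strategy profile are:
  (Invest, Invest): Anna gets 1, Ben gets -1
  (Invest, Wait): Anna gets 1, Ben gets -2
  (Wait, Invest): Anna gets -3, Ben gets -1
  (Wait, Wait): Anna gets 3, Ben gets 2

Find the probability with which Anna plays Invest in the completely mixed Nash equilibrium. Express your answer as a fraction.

Let x be the probability that Anna plays Invest. In a completely mixed equilibrium, Ben must be indifferent between Invest and Wait.
Ben's expected payoff from Invest is −x − (1−x); from Wait it is −2x + 2(1−x).
Setting these equal: -1 = −4x + 2, so x = 3/4.

3/4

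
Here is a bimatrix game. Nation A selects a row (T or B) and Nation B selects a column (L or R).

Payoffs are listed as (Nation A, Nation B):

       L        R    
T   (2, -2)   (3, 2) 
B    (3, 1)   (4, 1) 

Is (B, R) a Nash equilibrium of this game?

At (B, R), Nation A earns 4; switching to T would give 3, so Nation A has no profitable deviation.
Nation B earns 1; switching to L would give 1, so Nation B has no profitable deviation.
Neither player can gain by a unilateral deviation, so this profile is a Nash equilibrium.

Yes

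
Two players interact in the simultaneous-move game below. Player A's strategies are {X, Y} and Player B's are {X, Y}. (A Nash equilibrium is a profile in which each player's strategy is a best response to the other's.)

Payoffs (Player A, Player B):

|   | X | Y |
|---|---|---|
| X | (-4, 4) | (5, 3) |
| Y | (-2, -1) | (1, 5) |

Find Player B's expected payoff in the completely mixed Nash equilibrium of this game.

23/7

First find x, the probability Player A plays X, from Player B's indifference between X and Y: 4x − (1−x) = 3x + 5(1−x), giving x = 6/7.
Since Player B is indifferent in equilibrium, Player B's expected payoff equals the payoff from either column against (6/7, 1/7). Using X: 4(6/7) − (1/7) = 23/7.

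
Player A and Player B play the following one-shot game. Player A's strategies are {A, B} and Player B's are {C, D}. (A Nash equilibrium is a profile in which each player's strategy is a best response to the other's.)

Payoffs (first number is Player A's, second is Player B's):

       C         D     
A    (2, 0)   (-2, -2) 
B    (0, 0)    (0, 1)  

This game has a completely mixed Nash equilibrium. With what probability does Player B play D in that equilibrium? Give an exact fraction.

Let c be the probability that Player B plays C. In a completely mixed equilibrium, Player A must be indifferent between A and B.
Player A's expected payoff from A is 2c − 2(1−c); from B it is 0.
Setting these equal: 4c − 2 = 0, so c = 1/2.
Therefore Player B plays D with probability 1 − 1/2 = 1/2.

1/2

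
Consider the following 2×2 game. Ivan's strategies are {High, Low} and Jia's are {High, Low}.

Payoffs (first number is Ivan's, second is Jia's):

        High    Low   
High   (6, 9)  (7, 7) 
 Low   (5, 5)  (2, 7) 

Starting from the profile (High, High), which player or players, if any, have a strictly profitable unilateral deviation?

Ivan at (High, High) earns 6; deviating to Low yields 5 — not better.
Jia earns 9; deviating to Low yields 7 — not better.
Neither player can strictly improve; the profile is a Nash equilibrium.

Neither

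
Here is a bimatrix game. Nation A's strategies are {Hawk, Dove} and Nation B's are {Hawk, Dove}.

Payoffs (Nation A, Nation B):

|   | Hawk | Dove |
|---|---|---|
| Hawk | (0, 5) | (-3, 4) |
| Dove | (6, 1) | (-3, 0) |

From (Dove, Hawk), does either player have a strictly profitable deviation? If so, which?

Neither

Nation A at (Dove, Hawk) earns 6; deviating to Hawk yields 0 — not better.
Nation B earns 1; deviating to Dove yields 0 — not better.
Neither player can strictly improve; the profile is a Nash equilibrium.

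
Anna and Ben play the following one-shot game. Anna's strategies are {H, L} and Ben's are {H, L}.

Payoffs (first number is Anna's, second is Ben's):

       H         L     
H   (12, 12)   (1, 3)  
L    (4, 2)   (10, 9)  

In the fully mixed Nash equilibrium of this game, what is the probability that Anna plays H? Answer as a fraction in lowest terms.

Let r be the probability that Anna plays H. In a completely mixed equilibrium, Ben must be indifferent between H and L.
Ben's expected payoff from H is 12r + 2(1−r); from L it is 3r + 9(1−r).
Setting these equal: 10r + 2 = −6r + 9, so r = 7/16.

7/16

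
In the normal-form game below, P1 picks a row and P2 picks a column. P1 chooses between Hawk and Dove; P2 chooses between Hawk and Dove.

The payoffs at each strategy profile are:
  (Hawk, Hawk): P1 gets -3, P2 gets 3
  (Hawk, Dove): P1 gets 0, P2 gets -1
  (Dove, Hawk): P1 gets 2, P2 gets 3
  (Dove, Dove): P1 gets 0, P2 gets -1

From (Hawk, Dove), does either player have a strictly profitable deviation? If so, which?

P1 at (Hawk, Dove) earns 0; deviating to Dove yields 0 — not better.
P2 earns -1; deviating to Hawk yields 3 — a strict improvement.
Only P2 has a strictly profitable deviation.

P2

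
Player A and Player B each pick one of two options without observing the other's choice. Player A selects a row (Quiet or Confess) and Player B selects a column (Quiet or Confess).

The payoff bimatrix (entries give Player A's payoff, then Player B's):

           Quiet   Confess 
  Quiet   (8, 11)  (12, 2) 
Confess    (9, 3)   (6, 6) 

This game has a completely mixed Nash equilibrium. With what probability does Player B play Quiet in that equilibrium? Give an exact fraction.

6/7

Let c be the probability that Player B plays Quiet. In a completely mixed equilibrium, Player A must be indifferent between Quiet and Confess.
Player A's expected payoff from Quiet is 8c + 12(1−c); from Confess it is 9c + 6(1−c).
Setting these equal: −4c + 12 = 3c + 6, so c = 6/7.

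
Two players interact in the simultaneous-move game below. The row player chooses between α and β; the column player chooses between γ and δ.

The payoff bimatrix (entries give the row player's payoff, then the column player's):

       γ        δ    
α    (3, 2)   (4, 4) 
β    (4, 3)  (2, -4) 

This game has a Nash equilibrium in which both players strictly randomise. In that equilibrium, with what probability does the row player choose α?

Let p be the probability that the row player plays α. In a completely mixed equilibrium, the column player must be indifferent between γ and δ.
The column player's expected payoff from γ is 2p + 3(1−p); from δ it is 4p − 4(1−p).
Setting these equal: −p + 3 = 8p − 4, so p = 7/9.

7/9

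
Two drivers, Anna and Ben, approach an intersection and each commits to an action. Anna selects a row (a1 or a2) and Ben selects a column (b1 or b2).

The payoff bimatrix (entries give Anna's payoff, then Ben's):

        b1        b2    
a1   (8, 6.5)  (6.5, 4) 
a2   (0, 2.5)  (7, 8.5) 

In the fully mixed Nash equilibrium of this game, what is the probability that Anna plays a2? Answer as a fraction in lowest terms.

Let r be the probability that Anna plays a1. In a completely mixed equilibrium, Ben must be indifferent between b1 and b2.
Ben's expected payoff from b1 is 6.5r + 2.5(1−r); from b2 it is 4r + 8.5(1−r).
Setting these equal: 4r + 2.5 = −4.5r + 8.5, so r = 12/17.
Therefore Anna plays a2 with probability 1 − 12/17 = 5/17.

5/17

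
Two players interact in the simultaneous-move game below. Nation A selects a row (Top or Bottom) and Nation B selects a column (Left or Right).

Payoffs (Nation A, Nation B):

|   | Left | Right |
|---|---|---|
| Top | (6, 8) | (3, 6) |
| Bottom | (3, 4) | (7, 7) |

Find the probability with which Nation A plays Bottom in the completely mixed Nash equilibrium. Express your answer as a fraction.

2/5

Let x be the probability that Nation A plays Top. In a completely mixed equilibrium, Nation B must be indifferent between Left and Right.
Nation B's expected payoff from Left is 8x + 4(1−x); from Right it is 6x + 7(1−x).
Setting these equal: 4x + 4 = −x + 7, so x = 3/5.
Therefore Nation A plays Bottom with probability 1 − 3/5 = 2/5.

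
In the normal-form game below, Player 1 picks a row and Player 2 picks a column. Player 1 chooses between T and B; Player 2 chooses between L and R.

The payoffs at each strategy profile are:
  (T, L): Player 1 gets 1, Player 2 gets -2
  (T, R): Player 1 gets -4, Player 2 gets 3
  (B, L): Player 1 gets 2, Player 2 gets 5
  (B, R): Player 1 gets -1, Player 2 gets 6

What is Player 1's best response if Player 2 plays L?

B

Against L, Player 1 earns 1 from T and 2 from B.
So B is the best response.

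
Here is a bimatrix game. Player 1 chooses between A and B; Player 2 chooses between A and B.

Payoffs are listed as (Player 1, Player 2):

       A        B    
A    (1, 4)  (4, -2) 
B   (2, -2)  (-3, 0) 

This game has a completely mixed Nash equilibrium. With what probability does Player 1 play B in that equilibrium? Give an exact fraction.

Let x be the probability that Player 1 plays A. In a completely mixed equilibrium, Player 2 must be indifferent between A and B.
Player 2's expected payoff from A is 4x − 2(1−x); from B it is −2x.
Setting these equal: 6x − 2 = −2x, so x = 1/4.
Therefore Player 1 plays B with probability 1 − 1/4 = 3/4.

3/4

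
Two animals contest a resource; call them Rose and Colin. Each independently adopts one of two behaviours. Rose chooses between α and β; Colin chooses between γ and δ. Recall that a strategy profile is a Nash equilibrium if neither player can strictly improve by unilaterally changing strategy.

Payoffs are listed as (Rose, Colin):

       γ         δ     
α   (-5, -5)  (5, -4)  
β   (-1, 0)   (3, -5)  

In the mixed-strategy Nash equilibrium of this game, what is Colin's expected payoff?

-25/6

First find x, the probability Rose plays α, from Colin's indifference between γ and δ: −5x = −4x − 5(1−x), giving x = 5/6.
Since Colin is indifferent in equilibrium, Colin's expected payoff equals the payoff from either column against (5/6, 1/6). Using γ: −5(5/6) = -25/6.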